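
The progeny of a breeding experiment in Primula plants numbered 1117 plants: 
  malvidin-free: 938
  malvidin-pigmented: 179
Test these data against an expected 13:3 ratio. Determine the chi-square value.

The 13:3 ratio has 16 parts, so with N = 1117 the expected counts are:
  malvidin-free: 1117 × 13/16 = 907.5625
  malvidin-pigmented: 1117 × 3/16 = 209.4375
χ² = Σ (O − E)² / E
  malvidin-free: (938 − 907.5625)² / 907.5625 = 1.0208
  malvidin-pigmented: (179 − 209.4375)² / 209.4375 = 4.4235
χ² = 1.0208 + 4.4235 = 5.4443 ≈ 5.444

5.444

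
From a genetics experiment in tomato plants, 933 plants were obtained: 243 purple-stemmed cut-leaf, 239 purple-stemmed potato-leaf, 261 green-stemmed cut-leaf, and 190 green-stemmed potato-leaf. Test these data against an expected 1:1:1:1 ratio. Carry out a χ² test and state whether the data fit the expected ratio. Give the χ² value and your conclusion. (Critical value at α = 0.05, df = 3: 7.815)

Expected counts for N = 933 under a 1:1:1:1 ratio (total parts = 4):
  purple-stemmed cut-leaf: 933 × 1/4 = 233.25
  purple-stemmed potato-leaf: 933 × 1/4 = 233.25
  green-stemmed cut-leaf: 933 × 1/4 = 233.25
  green-stemmed potato-leaf: 933 × 1/4 = 233.25
χ² = Σ (O − E)² / E
  purple-stemmed cut-leaf: (243 − 233.25)² / 233.25 = 0.4076
  purple-stemmed potato-leaf: (239 − 233.25)² / 233.25 = 0.1417
  green-stemmed cut-leaf: (261 − 233.25)² / 233.25 = 3.3014
  green-stemmed potato-leaf: (190 − 233.25)² / 233.25 = 8.0196
χ² = 0.4076 + 0.1417 + 3.3014 + 8.0196 = 11.8703 ≈ 11.870
Degrees of freedom = 4 − 1 = 3; critical value at α = 0.05 is 7.815.
Since 11.870 > 7.815, we reject the null hypothesis — the data do not fit the 1:1:1:1 ratio.

11.870; not consistent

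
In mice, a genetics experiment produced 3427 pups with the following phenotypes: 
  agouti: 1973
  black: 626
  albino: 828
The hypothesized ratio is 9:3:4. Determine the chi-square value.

2.457

The 9:3:4 ratio has 16 parts, so with N = 3427 the expected counts are:
  agouti: 3427 × 9/16 = 1927.6875
  black: 3427 × 3/16 = 642.5625
  albino: 3427 × 4/16 = 856.75
χ² = Σ (O − E)² / E
  agouti: (1973 − 1927.6875)² / 1927.6875 = 1.0651
  black: (626 − 642.5625)² / 642.5625 = 0.4269
  albino: (828 − 856.75)² / 856.75 = 0.9648
χ² = 1.0651 + 0.4269 + 0.9648 = 2.4568 ≈ 2.457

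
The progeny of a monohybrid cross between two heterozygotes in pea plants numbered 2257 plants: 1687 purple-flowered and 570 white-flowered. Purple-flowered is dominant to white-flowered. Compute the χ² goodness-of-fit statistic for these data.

0.078

For a monohybrid cross between heterozygotes with complete dominance, the expected phenotypic ratio is 3:1.
Under the 3:1 hypothesis (Σ ratio = 4, N = 2257):
  purple-flowered: 2257 × 3/4 = 1692.75
  white-flowered: 2257 × 1/4 = 564.25
χ² = Σ (O − E)² / E
  purple-flowered: (1687 − 1692.75)² / 1692.75 = 0.0195
  white-flowered: (570 − 564.25)² / 564.25 = 0.0586
χ² = 0.0195 + 0.0586 = 0.0781 ≈ 0.078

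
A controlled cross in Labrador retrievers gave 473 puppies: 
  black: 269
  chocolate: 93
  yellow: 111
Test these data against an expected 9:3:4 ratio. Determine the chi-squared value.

The 9:3:4 ratio has 16 parts, so with N = 473 the expected counts are:
  black: 473 × 9/16 = 266.0625
  chocolate: 473 × 3/16 = 88.6875
  yellow: 473 × 4/16 = 118.25
χ² = Σ (O − E)² / E
  black: (269 − 266.0625)² / 266.0625 = 0.0324
  chocolate: (93 − 88.6875)² / 88.6875 = 0.2097
  yellow: (111 − 118.25)² / 118.25 = 0.4445
χ² = 0.0324 + 0.2097 + 0.4445 = 0.6866 ≈ 0.687

0.687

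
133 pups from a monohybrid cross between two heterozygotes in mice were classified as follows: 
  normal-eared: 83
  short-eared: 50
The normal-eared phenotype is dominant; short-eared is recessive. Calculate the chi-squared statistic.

11.251

For a monohybrid cross between heterozygotes with complete dominance, the expected phenotypic ratio is 3:1.
The 3:1 ratio has 4 parts, so with N = 133 the expected counts are:
  normal-eared: 133 × 3/4 = 99.75
  short-eared: 133 × 1/4 = 33.25
χ² = Σ (O − E)² / E
  normal-eared: (83 − 99.75)² / 99.75 = 2.8127
  short-eared: (50 − 33.25)² / 33.25 = 8.4380
χ² = 2.8127 + 8.4380 = 11.2507 ≈ 11.251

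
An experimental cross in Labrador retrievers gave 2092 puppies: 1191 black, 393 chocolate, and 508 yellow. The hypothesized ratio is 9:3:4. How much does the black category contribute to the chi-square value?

0.173

Total ratio parts = 16. Expected numbers out of 2092:
  black: 2092 × 9/16 = 1176.75
  chocolate: 2092 × 3/16 = 392.25
  yellow: 2092 × 4/16 = 523
Contribution of black: (1191 − 1176.75)² / 1176.75 = 0.1726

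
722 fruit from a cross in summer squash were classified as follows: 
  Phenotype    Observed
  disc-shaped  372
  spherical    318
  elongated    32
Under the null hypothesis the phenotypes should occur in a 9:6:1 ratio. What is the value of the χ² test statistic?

14.931

Expected counts for N = 722 under a 9:6:1 ratio (total parts = 16):
  disc-shaped: 722 × 9/16 = 406.125
  spherical: 722 × 6/16 = 270.75
  elongated: 722 × 1/16 = 45.125
χ² = Σ (O − E)² / E
  disc-shaped: (372 − 406.125)² / 406.125 = 2.8674
  spherical: (318 − 270.75)² / 270.75 = 8.2458
  elongated: (32 − 45.125)² / 45.125 = 3.8175
χ² = 2.8674 + 8.2458 + 3.8175 = 14.9307 ≈ 14.931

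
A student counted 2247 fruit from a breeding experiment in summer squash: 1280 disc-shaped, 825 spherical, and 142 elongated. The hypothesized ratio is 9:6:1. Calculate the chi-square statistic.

0.590

Expected counts for N = 2247 under a 9:6:1 ratio (total parts = 16):
  disc-shaped: 2247 × 9/16 = 1263.9375
  spherical: 2247 × 6/16 = 842.625
  elongated: 2247 × 1/16 = 140.4375
χ² = Σ (O − E)² / E
  disc-shaped: (1280 − 1263.9375)² / 1263.9375 = 0.2041
  spherical: (825 − 842.625)² / 842.625 = 0.3687
  elongated: (142 − 140.4375)² / 140.4375 = 0.0174
χ² = 0.2041 + 0.3687 + 0.0174 = 0.5902 ≈ 0.590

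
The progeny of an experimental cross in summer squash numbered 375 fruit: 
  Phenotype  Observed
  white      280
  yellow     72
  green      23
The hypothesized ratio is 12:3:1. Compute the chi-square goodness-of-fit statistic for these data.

Expected counts for N = 375 under a 12:3:1 ratio (total parts = 16):
  white: 375 × 12/16 = 281.25
  yellow: 375 × 3/16 = 70.3125
  green: 375 × 1/16 = 23.4375
χ² = Σ (O − E)² / E
  white: (280 − 281.25)² / 281.25 = 0.0056
  yellow: (72 − 70.3125)² / 70.3125 = 0.0405
  green: (23 − 23.4375)² / 23.4375 = 0.0082
χ² = 0.0056 + 0.0405 + 0.0082 = 0.0543 ≈ 0.054

0.054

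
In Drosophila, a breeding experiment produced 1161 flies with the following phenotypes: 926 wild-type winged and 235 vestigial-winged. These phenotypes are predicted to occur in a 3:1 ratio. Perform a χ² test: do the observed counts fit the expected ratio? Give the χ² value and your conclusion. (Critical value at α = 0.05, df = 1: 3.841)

Expected counts for N = 1161 under a 3:1 ratio (total parts = 4):
  wild-type winged: 1161 × 3/4 = 870.75
  vestigial-winged: 1161 × 1/4 = 290.25
χ² = Σ (O − E)² / E
  wild-type winged: (926 − 870.75)² / 870.75 = 3.5057
  vestigial-winged: (235 − 290.25)² / 290.25 = 10.5170
χ² = 3.5057 + 10.5170 = 14.0227 ≈ 14.023
Degrees of freedom = 2 − 1 = 1; critical value at α = 0.05 is 3.841.
Since 14.023 > 3.841, we reject the null hypothesis — the data do not fit the 3:1 ratio.

14.023; not consistent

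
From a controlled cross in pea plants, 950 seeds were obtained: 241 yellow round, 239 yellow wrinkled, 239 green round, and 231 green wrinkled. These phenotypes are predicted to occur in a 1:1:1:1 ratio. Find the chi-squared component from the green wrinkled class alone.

Total ratio parts = 4. Expected numbers out of 950:
  yellow round: 950 × 1/4 = 237.5
  yellow wrinkled: 950 × 1/4 = 237.5
  green round: 950 × 1/4 = 237.5
  green wrinkled: 950 × 1/4 = 237.5
Contribution of green wrinkled: (231 − 237.5)² / 237.5 = 0.1779

0.178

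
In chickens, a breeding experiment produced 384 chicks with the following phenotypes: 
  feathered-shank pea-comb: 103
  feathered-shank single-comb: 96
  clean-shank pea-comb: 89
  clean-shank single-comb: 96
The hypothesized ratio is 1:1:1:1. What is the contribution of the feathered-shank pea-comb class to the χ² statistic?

0.510

Under the 1:1:1:1 hypothesis (Σ ratio = 4, N = 384):
  feathered-shank pea-comb: 384 × 1/4 = 96
  feathered-shank single-comb: 384 × 1/4 = 96
  clean-shank pea-comb: 384 × 1/4 = 96
  clean-shank single-comb: 384 × 1/4 = 96
Contribution of feathered-shank pea-comb: (103 − 96)² / 96 = 0.5104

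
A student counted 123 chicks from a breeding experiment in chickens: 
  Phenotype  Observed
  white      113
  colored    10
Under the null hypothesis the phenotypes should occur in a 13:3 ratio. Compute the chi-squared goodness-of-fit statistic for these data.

9.106

Expected counts for N = 123 under a 13:3 ratio (total parts = 16):
  white: 123 × 13/16 = 99.9375
  colored: 123 × 3/16 = 23.0625
χ² = Σ (O − E)² / E
  white: (113 − 99.9375)² / 99.9375 = 1.7074
  colored: (10 − 23.0625)² / 23.0625 = 7.3985
χ² = 1.7074 + 7.3985 = 9.1059 ≈ 9.106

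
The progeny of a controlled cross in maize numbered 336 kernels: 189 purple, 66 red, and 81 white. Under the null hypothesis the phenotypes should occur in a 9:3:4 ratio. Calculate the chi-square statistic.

0.250

Total ratio parts = 16. Expected numbers out of 336:
  purple: 336 × 9/16 = 189
  red: 336 × 3/16 = 63
  white: 336 × 4/16 = 84
χ² = Σ (O − E)² / E
  purple: (189 − 189)² / 189 = 0.0000
  red: (66 − 63)² / 63 = 0.1429
  white: (81 − 84)² / 84 = 0.1071
χ² = 0.0000 + 0.1429 + 0.1071 = 0.250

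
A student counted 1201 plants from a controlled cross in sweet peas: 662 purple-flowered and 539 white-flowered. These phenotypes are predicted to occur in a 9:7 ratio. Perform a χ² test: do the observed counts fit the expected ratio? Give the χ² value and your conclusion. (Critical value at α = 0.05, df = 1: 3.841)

The 9:7 ratio has 16 parts, so with N = 1201 the expected counts are:
  purple-flowered: 1201 × 9/16 = 675.5625
  white-flowered: 1201 × 7/16 = 525.4375
χ² = Σ (O − E)² / E
  purple-flowered: (662 − 675.5625)² / 675.5625 = 0.2723
  white-flowered: (539 − 525.4375)² / 525.4375 = 0.3501
χ² = 0.2723 + 0.3501 = 0.6224 ≈ 0.622
Degrees of freedom = 2 − 1 = 1; critical value at α = 0.05 is 3.841.
Since 0.622 < 3.841, we fail to reject the null hypothesis — the data are consistent with the 9:7 ratio.

0.622; consistent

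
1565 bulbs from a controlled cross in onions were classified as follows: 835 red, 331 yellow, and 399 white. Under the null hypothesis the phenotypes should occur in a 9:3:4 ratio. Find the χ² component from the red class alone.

The 9:3:4 ratio has 16 parts, so with N = 1565 the expected counts are:
  red: 1565 × 9/16 = 880.3125
  yellow: 1565 × 3/16 = 293.4375
  white: 1565 × 4/16 = 391.25
Contribution of red: (835 − 880.3125)² / 880.3125 = 2.3324

2.332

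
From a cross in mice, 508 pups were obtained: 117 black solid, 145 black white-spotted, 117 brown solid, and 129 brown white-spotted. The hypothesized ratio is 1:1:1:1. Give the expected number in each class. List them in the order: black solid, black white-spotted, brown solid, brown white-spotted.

127, 127, 127, 127

Total ratio parts = 4. Expected numbers out of 508:
  black solid: 508 × 1/4 = 127
  black white-spotted: 508 × 1/4 = 127
  brown solid: 508 × 1/4 = 127
  brown white-spotted: 508 × 1/4 = 127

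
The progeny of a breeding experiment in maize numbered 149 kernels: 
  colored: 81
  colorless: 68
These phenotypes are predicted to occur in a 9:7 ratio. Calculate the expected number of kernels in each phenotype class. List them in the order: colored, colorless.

Expected counts for N = 149 under a 9:7 ratio (total parts = 16):
  colored: 149 × 9/16 = 83.8125
  colorless: 149 × 7/16 = 65.1875

83.8125, 65.1875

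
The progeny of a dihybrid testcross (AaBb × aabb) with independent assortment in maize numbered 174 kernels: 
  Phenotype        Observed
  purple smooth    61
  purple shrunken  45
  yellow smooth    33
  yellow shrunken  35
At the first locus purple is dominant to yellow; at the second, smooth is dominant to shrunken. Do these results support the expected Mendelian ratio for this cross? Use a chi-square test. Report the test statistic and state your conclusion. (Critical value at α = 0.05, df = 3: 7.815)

A dihybrid testcross with independent assortment gives a 1:1:1:1 ratio.
Total ratio parts = 4. Expected numbers out of 174:
  purple smooth: 174 × 1/4 = 43.5
  purple shrunken: 174 × 1/4 = 43.5
  yellow smooth: 174 × 1/4 = 43.5
  yellow shrunken: 174 × 1/4 = 43.5
χ² = Σ (O − E)² / E
  purple smooth: (61 − 43.5)² / 43.5 = 7.0402
  purple shrunken: (45 − 43.5)² / 43.5 = 0.0517
  yellow smooth: (33 − 43.5)² / 43.5 = 2.5345
  yellow shrunken: (35 − 43.5)² / 43.5 = 1.6609
χ² = 7.0402 + 0.0517 + 2.5345 + 1.6609 = 11.2873 ≈ 11.287
Degrees of freedom = 4 − 1 = 3; critical value at α = 0.05 is 7.815.
Since 11.287 > 7.815, we reject the null hypothesis — the data do not fit the 1:1:1:1 ratio.

11.287; not consistent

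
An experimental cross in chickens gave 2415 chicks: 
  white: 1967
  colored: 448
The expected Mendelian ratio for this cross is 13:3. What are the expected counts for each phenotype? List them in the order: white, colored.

Expected counts for N = 2415 under a 13:3 ratio (total parts = 16):
  white: 2415 × 13/16 = 1962.1875
  colored: 2415 × 3/16 = 452.8125

1962.1875, 452.8125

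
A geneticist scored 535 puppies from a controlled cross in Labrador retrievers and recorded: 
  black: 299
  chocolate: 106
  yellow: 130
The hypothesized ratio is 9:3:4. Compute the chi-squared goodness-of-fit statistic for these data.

Under the 9:3:4 hypothesis (Σ ratio = 16, N = 535):
  black: 535 × 9/16 = 300.9375
  chocolate: 535 × 3/16 = 100.3125
  yellow: 535 × 4/16 = 133.75
χ² = Σ (O − E)² / E
  black: (299 − 300.9375)² / 300.9375 = 0.0125
  chocolate: (106 − 100.3125)² / 100.3125 = 0.3225
  yellow: (130 − 133.75)² / 133.75 = 0.1051
χ² = 0.0125 + 0.3225 + 0.1051 = 0.4401 ≈ 0.440

0.440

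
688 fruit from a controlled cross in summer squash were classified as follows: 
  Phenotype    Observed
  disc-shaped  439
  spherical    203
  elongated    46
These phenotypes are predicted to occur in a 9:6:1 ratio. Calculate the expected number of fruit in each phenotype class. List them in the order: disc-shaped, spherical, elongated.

The 9:6:1 ratio has 16 parts, so with N = 688 the expected counts are:
  disc-shaped: 688 × 9/16 = 387
  spherical: 688 × 6/16 = 258
  elongated: 688 × 1/16 = 43

387, 258, 43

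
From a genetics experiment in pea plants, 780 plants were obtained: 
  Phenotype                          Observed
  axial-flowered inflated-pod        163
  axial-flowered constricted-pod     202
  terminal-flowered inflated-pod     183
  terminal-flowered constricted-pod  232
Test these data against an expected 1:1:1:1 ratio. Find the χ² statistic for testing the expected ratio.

Total ratio parts = 4. Expected numbers out of 780:
  axial-flowered inflated-pod: 780 × 1/4 = 195
  axial-flowered constricted-pod: 780 × 1/4 = 195
  terminal-flowered inflated-pod: 780 × 1/4 = 195
  terminal-flowered constricted-pod: 780 × 1/4 = 195
χ² = Σ (O − E)² / E
  axial-flowered inflated-pod: (163 − 195)² / 195 = 5.2513
  axial-flowered constricted-pod: (202 − 195)² / 195 = 0.2513
  terminal-flowered inflated-pod: (183 − 195)² / 195 = 0.7385
  terminal-flowered constricted-pod: (232 − 195)² / 195 = 7.0205
χ² = 5.2513 + 0.2513 + 0.7385 + 7.0205 = 13.2616 ≈ 13.262

13.262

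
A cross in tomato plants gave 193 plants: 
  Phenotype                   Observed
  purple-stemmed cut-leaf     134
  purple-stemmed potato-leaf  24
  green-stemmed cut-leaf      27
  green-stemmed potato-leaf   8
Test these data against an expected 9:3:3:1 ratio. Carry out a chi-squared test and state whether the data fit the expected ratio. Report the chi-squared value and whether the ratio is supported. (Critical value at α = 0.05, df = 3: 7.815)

13.766; not consistent

The 9:3:3:1 ratio has 16 parts, so with N = 193 the expected counts are:
  purple-stemmed cut-leaf: 193 × 9/16 = 108.5625
  purple-stemmed potato-leaf: 193 × 3/16 = 36.1875
  green-stemmed cut-leaf: 193 × 3/16 = 36.1875
  green-stemmed potato-leaf: 193 × 1/16 = 12.0625
χ² = Σ (O − E)² / E
  purple-stemmed cut-leaf: (134 − 108.5625)² / 108.5625 = 5.9603
  purple-stemmed potato-leaf: (24 − 36.1875)² / 36.1875 = 4.1046
  green-stemmed cut-leaf: (27 − 36.1875)² / 36.1875 = 2.3326
  green-stemmed potato-leaf: (8 − 12.0625)² / 12.0625 = 1.3682
χ² = 5.9603 + 4.1046 + 2.3326 + 1.3682 = 13.7657 ≈ 13.766
Degrees of freedom = 4 − 1 = 3; critical value at α = 0.05 is 7.815.
Since 13.766 > 7.815, we reject the null hypothesis — the data do not fit the 9:3:3:1 ratio.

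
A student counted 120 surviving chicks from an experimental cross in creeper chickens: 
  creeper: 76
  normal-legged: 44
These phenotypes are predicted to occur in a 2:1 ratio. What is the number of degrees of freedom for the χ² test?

A goodness-of-fit test with 2 phenotype classes has df = 2 − 1 = 1.

1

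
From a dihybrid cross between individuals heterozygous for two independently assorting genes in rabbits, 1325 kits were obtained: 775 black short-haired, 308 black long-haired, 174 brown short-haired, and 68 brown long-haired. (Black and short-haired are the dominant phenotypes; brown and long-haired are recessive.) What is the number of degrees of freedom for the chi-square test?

A dihybrid F₂ with independent assortment and complete dominance at both loci gives a 9:3:3:1 phenotypic ratio.
A goodness-of-fit test with 4 phenotype classes has df = 4 − 1 = 3.

3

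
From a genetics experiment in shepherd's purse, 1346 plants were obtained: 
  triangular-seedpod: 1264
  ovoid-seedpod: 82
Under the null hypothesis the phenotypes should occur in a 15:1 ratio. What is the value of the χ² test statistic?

Total ratio parts = 16. Expected numbers out of 1346:
  triangular-seedpod: 1346 × 15/16 = 1261.875
  ovoid-seedpod: 1346 × 1/16 = 84.125
χ² = Σ (O − E)² / E
  triangular-seedpod: (1264 − 1261.875)² / 1261.875 = 0.0036
  ovoid-seedpod: (82 − 84.125)² / 84.125 = 0.0537
χ² = 0.0036 + 0.0537 = 0.0573 ≈ 0.057

0.057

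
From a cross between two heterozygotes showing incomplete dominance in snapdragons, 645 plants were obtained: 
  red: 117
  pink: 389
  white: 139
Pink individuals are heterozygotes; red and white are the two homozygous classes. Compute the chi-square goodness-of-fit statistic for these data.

28.926

With incomplete dominance, a heterozygote × heterozygote cross gives a 1:2:1 phenotypic ratio.
Expected counts for N = 645 under a 1:2:1 ratio (total parts = 4):
  red: 645 × 1/4 = 161.25
  pink: 645 × 2/4 = 322.5
  white: 645 × 1/4 = 161.25
χ² = Σ (O − E)² / E
  red: (117 − 161.25)² / 161.25 = 12.1430
  pink: (389 − 322.5)² / 322.5 = 13.7124
  white: (139 − 161.25)² / 161.25 = 3.0702
χ² = 12.1430 + 13.7124 + 3.0702 = 28.9256 ≈ 28.926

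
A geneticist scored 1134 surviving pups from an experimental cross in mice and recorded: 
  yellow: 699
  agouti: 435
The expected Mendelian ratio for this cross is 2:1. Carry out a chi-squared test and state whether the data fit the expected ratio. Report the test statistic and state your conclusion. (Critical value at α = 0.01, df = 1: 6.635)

The 2:1 ratio has 3 parts, so with N = 1134 the expected counts are:
  yellow: 1134 × 2/3 = 756
  agouti: 1134 × 1/3 = 378
χ² = Σ (O − E)² / E
  yellow: (699 − 756)² / 756 = 4.2976
  agouti: (435 − 378)² / 378 = 8.5952
χ² = 4.2976 + 8.5952 = 12.8928 ≈ 12.893
Degrees of freedom = 2 − 1 = 1; critical value at α = 0.01 is 6.635.
Since 12.893 > 6.635, we reject the null hypothesis — the data do not fit the 2:1 ratio.

12.893; not consistent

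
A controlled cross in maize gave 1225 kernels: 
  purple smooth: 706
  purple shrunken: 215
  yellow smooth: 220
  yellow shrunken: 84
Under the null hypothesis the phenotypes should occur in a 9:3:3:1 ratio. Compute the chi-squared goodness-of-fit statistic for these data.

The 9:3:3:1 ratio has 16 parts, so with N = 1225 the expected counts are:
  purple smooth: 1225 × 9/16 = 689.0625
  purple shrunken: 1225 × 3/16 = 229.6875
  yellow smooth: 1225 × 3/16 = 229.6875
  yellow shrunken: 1225 × 1/16 = 76.5625
χ² = Σ (O − E)² / E
  purple smooth: (706 − 689.0625)² / 689.0625 = 0.4163
  purple shrunken: (215 − 229.6875)² / 229.6875 = 0.9392
  yellow smooth: (220 − 229.6875)² / 229.6875 = 0.4086
  yellow shrunken: (84 − 76.5625)² / 76.5625 = 0.7225
χ² = 0.4163 + 0.9392 + 0.4086 + 0.7225 = 2.4866 ≈ 2.487

2.487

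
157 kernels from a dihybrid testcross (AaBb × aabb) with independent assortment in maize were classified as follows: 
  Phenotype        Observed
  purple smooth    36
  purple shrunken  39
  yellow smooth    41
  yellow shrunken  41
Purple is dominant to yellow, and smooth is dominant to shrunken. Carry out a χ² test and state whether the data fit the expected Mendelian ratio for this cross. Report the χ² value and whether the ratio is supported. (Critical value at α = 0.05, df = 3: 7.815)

A dihybrid testcross with independent assortment gives a 1:1:1:1 ratio.
Expected counts for N = 157 under a 1:1:1:1 ratio (total parts = 4):
  purple smooth: 157 × 1/4 = 39.25
  purple shrunken: 157 × 1/4 = 39.25
  yellow smooth: 157 × 1/4 = 39.25
  yellow shrunken: 157 × 1/4 = 39.25
χ² = Σ (O − E)² / E
  purple smooth: (36 − 39.25)² / 39.25 = 0.2691
  purple shrunken: (39 − 39.25)² / 39.25 = 0.0016
  yellow smooth: (41 − 39.25)² / 39.25 = 0.0780
  yellow shrunken: (41 − 39.25)² / 39.25 = 0.0780
χ² = 0.2691 + 0.0016 + 0.0780 + 0.0780 = 0.4267 ≈ 0.427
Degrees of freedom = 4 − 1 = 3; critical value at α = 0.05 is 7.815.
Since 0.427 < 7.815, we fail to reject the null hypothesis — the data are consistent with the 1:1:1:1 ratio.

0.427; consistent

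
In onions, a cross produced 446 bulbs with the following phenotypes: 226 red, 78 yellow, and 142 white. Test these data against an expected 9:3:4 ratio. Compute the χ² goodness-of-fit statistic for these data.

11.188

Total ratio parts = 16. Expected numbers out of 446:
  red: 446 × 9/16 = 250.875
  yellow: 446 × 3/16 = 83.625
  white: 446 × 4/16 = 111.5
χ² = Σ (O − E)² / E
  red: (226 − 250.875)² / 250.875 = 2.4664
  yellow: (78 − 83.625)² / 83.625 = 0.3784
  white: (142 − 111.5)² / 111.5 = 8.3430
χ² = 2.4664 + 0.3784 + 8.3430 = 11.1878 ≈ 11.188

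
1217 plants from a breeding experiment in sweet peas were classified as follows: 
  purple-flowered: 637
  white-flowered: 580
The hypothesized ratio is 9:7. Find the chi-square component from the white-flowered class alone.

4.249

The 9:7 ratio has 16 parts, so with N = 1217 the expected counts are:
  purple-flowered: 1217 × 9/16 = 684.5625
  white-flowered: 1217 × 7/16 = 532.4375
Contribution of white-flowered: (580 − 532.4375)² / 532.4375 = 4.2487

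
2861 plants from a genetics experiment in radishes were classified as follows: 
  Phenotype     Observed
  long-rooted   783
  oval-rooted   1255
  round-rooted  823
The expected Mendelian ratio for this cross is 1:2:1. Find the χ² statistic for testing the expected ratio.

The 1:2:1 ratio has 4 parts, so with N = 2861 the expected counts are:
  long-rooted: 2861 × 1/4 = 715.25
  oval-rooted: 2861 × 2/4 = 1430.5
  round-rooted: 2861 × 1/4 = 715.25
χ² = Σ (O − E)² / E
  long-rooted: (783 − 715.25)² / 715.25 = 6.4174
  oval-rooted: (1255 − 1430.5)² / 1430.5 = 21.5311
  round-rooted: (823 − 715.25)² / 715.25 = 16.2322
χ² = 6.4174 + 21.5311 + 16.2322 = 44.1807 ≈ 44.181

44.181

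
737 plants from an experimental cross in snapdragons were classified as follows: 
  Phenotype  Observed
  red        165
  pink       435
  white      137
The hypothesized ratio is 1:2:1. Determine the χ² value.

Total ratio parts = 4. Expected numbers out of 737:
  red: 737 × 1/4 = 184.25
  pink: 737 × 2/4 = 368.5
  white: 737 × 1/4 = 184.25
χ² = Σ (O − E)² / E
  red: (165 − 184.25)² / 184.25 = 2.0112
  pink: (435 − 368.5)² / 368.5 = 12.0007
  white: (137 − 184.25)² / 184.25 = 12.1170
χ² = 2.0112 + 12.0007 + 12.1170 = 26.1289 ≈ 26.129

26.129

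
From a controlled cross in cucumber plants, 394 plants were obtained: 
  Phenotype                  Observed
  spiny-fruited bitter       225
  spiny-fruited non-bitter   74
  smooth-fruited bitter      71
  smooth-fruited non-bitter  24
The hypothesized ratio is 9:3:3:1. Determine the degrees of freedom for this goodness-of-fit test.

A goodness-of-fit test with 4 phenotype classes has df = 4 − 1 = 3.

3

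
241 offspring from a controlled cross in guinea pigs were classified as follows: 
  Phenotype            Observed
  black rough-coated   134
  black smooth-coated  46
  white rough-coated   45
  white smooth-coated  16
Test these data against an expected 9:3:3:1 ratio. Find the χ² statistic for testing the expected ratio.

Expected counts for N = 241 under a 9:3:3:1 ratio (total parts = 16):
  black rough-coated: 241 × 9/16 = 135.5625
  black smooth-coated: 241 × 3/16 = 45.1875
  white rough-coated: 241 × 3/16 = 45.1875
  white smooth-coated: 241 × 1/16 = 15.0625
χ² = Σ (O − E)² / E
  black rough-coated: (134 − 135.5625)² / 135.5625 = 0.0180
  black smooth-coated: (46 − 45.1875)² / 45.1875 = 0.0146
  white rough-coated: (45 − 45.1875)² / 45.1875 = 0.0008
  white smooth-coated: (16 − 15.0625)² / 15.0625 = 0.0584
χ² = 0.0180 + 0.0146 + 0.0008 + 0.0584 = 0.0918 ≈ 0.092

0.092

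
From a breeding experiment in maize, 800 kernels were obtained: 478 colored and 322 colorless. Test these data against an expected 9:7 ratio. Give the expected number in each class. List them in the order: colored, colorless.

450, 350

Under the 9:7 hypothesis (Σ ratio = 16, N = 800):
  colored: 800 × 9/16 = 450
  colorless: 800 × 7/16 = 350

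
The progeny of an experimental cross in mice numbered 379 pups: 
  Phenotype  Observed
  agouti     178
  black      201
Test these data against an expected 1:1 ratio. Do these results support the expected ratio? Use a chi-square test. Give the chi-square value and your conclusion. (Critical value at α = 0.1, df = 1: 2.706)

Expected counts for N = 379 under a 1:1 ratio (total parts = 2):
  agouti: 379 × 1/2 = 189.5
  black: 379 × 1/2 = 189.5
χ² = Σ (O − E)² / E
  agouti: (178 − 189.5)² / 189.5 = 0.6979
  black: (201 − 189.5)² / 189.5 = 0.6979
χ² = 0.6979 + 0.6979 = 1.3958 ≈ 1.396
Degrees of freedom = 2 − 1 = 1; critical value at α = 0.1 is 2.706.
Since 1.396 < 2.706, we fail to reject the null hypothesis — the data are consistent with the 1:1 ratio.

1.396; consistent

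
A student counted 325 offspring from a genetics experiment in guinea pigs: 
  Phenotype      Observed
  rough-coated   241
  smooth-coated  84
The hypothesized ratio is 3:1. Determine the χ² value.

Under the 3:1 hypothesis (Σ ratio = 4, N = 325):
  rough-coated: 325 × 3/4 = 243.75
  smooth-coated: 325 × 1/4 = 81.25
χ² = Σ (O − E)² / E
  rough-coated: (241 − 243.75)² / 243.75 = 0.0310
  smooth-coated: (84 − 81.25)² / 81.25 = 0.0931
χ² = 0.0310 + 0.0931 = 0.1241 ≈ 0.124

0.124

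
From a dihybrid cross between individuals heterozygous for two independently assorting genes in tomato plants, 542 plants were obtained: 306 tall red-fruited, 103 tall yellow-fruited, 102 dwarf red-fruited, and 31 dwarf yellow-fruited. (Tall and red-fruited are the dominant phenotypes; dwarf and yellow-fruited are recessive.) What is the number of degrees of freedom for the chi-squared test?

3

A dihybrid F₂ with independent assortment and complete dominance at both loci gives a 9:3:3:1 phenotypic ratio.
A goodness-of-fit test with 4 phenotype classes has df = 4 − 1 = 3.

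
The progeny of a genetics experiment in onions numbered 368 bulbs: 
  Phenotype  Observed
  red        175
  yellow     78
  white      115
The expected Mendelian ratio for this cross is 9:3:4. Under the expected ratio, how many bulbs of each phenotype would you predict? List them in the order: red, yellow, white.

Expected counts for N = 368 under a 9:3:4 ratio (total parts = 16):
  red: 368 × 9/16 = 207
  yellow: 368 × 3/16 = 69
  white: 368 × 4/16 = 92

207, 69, 92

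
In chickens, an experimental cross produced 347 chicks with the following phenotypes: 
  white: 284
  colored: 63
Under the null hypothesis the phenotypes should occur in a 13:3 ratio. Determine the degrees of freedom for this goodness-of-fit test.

1

A goodness-of-fit test with 2 phenotype classes has df = 2 − 1 = 1.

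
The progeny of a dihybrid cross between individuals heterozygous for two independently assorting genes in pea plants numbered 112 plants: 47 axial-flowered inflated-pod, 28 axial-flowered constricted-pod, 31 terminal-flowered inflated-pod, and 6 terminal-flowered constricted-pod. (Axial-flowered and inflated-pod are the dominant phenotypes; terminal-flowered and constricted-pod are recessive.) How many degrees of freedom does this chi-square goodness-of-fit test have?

3

A dihybrid F₂ with independent assortment and complete dominance at both loci gives a 9:3:3:1 phenotypic ratio.
A goodness-of-fit test with 4 phenotype classes has df = 4 − 1 = 3.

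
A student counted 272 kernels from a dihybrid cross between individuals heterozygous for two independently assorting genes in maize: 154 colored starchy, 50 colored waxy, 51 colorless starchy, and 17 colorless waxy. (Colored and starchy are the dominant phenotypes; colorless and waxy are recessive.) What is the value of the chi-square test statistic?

A dihybrid F₂ with independent assortment and complete dominance at both loci gives a 9:3:3:1 phenotypic ratio.
The 9:3:3:1 ratio has 16 parts, so with N = 272 the expected counts are:
  colored starchy: 272 × 9/16 = 153
  colored waxy: 272 × 3/16 = 51
  colorless starchy: 272 × 3/16 = 51
  colorless waxy: 272 × 1/16 = 17
χ² = Σ (O − E)² / E
  colored starchy: (154 − 153)² / 153 = 0.0065
  colored waxy: (50 − 51)² / 51 = 0.0196
  colorless starchy: (51 − 51)² / 51 = 0.0000
  colorless waxy: (17 − 17)² / 17 = 0.0000
χ² = 0.0065 + 0.0196 + 0.0000 + 0.0000 = 0.0261 ≈ 0.026

0.026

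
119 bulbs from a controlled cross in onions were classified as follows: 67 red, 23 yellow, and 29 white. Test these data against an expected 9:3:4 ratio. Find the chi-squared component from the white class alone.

Expected counts for N = 119 under a 9:3:4 ratio (total parts = 16):
  red: 119 × 9/16 = 66.9375
  yellow: 119 × 3/16 = 22.3125
  white: 119 × 4/16 = 29.75
Contribution of white: (29 − 29.75)² / 29.75 = 0.0189

0.019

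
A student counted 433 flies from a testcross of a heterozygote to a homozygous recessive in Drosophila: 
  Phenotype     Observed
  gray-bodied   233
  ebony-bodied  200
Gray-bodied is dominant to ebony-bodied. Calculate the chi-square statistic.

A testcross of a heterozygote (Aa × aa) gives a 1:1 phenotypic ratio.
Under the 1:1 hypothesis (Σ ratio = 2, N = 433):
  gray-bodied: 433 × 1/2 = 216.5
  ebony-bodied: 433 × 1/2 = 216.5
χ² = Σ (O − E)² / E
  gray-bodied: (233 − 216.5)² / 216.5 = 1.2575
  ebony-bodied: (200 − 216.5)² / 216.5 = 1.2575
χ² = 1.2575 + 1.2575 = 2.515

2.515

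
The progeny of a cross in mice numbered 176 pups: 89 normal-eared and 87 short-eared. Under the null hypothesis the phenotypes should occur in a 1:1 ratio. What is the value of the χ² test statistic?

Under the 1:1 hypothesis (Σ ratio = 2, N = 176):
  normal-eared: 176 × 1/2 = 88
  short-eared: 176 × 1/2 = 88
χ² = Σ (O − E)² / E
  normal-eared: (89 − 88)² / 88 = 0.0114
  short-eared: (87 − 88)² / 88 = 0.0114
χ² = 0.0114 + 0.0114 = 0.0228 ≈ 0.023

0.023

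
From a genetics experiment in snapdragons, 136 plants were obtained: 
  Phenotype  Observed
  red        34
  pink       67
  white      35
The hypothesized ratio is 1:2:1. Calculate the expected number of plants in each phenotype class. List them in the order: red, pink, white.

34, 68, 34

Expected counts for N = 136 under a 1:2:1 ratio (total parts = 4):
  red: 136 × 1/4 = 34
  pink: 136 × 2/4 = 68
  white: 136 × 1/4 = 34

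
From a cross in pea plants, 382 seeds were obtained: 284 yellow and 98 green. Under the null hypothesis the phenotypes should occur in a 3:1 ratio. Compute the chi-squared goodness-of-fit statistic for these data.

Expected counts for N = 382 under a 3:1 ratio (total parts = 4):
  yellow: 382 × 3/4 = 286.5
  green: 382 × 1/4 = 95.5
χ² = Σ (O − E)² / E
  yellow: (284 − 286.5)² / 286.5 = 0.0218
  green: (98 − 95.5)² / 95.5 = 0.0654
χ² = 0.0218 + 0.0654 = 0.0872 ≈ 0.087

0.087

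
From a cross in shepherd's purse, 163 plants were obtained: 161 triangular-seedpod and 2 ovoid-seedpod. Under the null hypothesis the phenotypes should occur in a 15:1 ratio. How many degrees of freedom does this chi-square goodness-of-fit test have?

A goodness-of-fit test with 2 phenotype classes has df = 2 − 1 = 1.

1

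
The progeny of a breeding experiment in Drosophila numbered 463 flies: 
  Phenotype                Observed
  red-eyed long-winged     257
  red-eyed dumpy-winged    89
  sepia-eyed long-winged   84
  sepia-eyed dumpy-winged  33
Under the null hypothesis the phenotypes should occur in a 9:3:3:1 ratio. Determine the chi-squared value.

The 9:3:3:1 ratio has 16 parts, so with N = 463 the expected counts are:
  red-eyed long-winged: 463 × 9/16 = 260.4375
  red-eyed dumpy-winged: 463 × 3/16 = 86.8125
  sepia-eyed long-winged: 463 × 3/16 = 86.8125
  sepia-eyed dumpy-winged: 463 × 1/16 = 28.9375
χ² = Σ (O − E)² / E
  red-eyed long-winged: (257 − 260.4375)² / 260.4375 = 0.0454
  red-eyed dumpy-winged: (89 − 86.8125)² / 86.8125 = 0.0551
  sepia-eyed long-winged: (84 − 86.8125)² / 86.8125 = 0.0911
  sepia-eyed dumpy-winged: (33 − 28.9375)² / 28.9375 = 0.5703
χ² = 0.0454 + 0.0551 + 0.0911 + 0.5703 = 0.7619 ≈ 0.762

0.762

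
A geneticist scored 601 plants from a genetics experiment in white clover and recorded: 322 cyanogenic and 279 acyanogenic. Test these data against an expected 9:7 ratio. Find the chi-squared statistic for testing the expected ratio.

Total ratio parts = 16. Expected numbers out of 601:
  cyanogenic: 601 × 9/16 = 338.0625
  acyanogenic: 601 × 7/16 = 262.9375
χ² = Σ (O − E)² / E
  cyanogenic: (322 − 338.0625)² / 338.0625 = 0.7632
  acyanogenic: (279 − 262.9375)² / 262.9375 = 0.9812
χ² = 0.7632 + 0.9812 = 1.7444 ≈ 1.744

1.744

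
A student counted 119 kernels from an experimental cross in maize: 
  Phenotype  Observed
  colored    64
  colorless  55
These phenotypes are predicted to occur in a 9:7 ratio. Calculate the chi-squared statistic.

0.295

Total ratio parts = 16. Expected numbers out of 119:
  colored: 119 × 9/16 = 66.9375
  colorless: 119 × 7/16 = 52.0625
χ² = Σ (O − E)² / E
  colored: (64 − 66.9375)² / 66.9375 = 0.1289
  colorless: (55 − 52.0625)² / 52.0625 = 0.1657
χ² = 0.1289 + 0.1657 = 0.2946 ≈ 0.295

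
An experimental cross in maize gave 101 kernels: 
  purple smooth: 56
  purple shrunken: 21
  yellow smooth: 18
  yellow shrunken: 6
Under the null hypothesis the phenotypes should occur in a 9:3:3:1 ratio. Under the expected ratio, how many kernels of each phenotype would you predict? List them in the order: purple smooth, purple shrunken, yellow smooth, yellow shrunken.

56.8125, 18.9375, 18.9375, 6.3125

Expected counts for N = 101 under a 9:3:3:1 ratio (total parts = 16):
  purple smooth: 101 × 9/16 = 56.8125
  purple shrunken: 101 × 3/16 = 18.9375
  yellow smooth: 101 × 3/16 = 18.9375
  yellow shrunken: 101 × 1/16 = 6.3125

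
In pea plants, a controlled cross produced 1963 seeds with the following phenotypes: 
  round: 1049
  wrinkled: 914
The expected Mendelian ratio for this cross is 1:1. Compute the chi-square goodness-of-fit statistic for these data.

9.284

The 1:1 ratio has 2 parts, so with N = 1963 the expected counts are:
  round: 1963 × 1/2 = 981.5
  wrinkled: 1963 × 1/2 = 981.5
χ² = Σ (O − E)² / E
  round: (1049 − 981.5)² / 981.5 = 4.6421
  wrinkled: (914 − 981.5)² / 981.5 = 4.6421
χ² = 4.6421 + 4.6421 = 9.2842 ≈ 9.284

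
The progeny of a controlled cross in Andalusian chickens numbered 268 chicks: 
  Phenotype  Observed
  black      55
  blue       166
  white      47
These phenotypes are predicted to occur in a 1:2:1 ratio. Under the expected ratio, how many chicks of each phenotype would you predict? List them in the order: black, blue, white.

Total ratio parts = 4. Expected numbers out of 268:
  black: 268 × 1/4 = 67
  blue: 268 × 2/4 = 134
  white: 268 × 1/4 = 67

67, 134, 67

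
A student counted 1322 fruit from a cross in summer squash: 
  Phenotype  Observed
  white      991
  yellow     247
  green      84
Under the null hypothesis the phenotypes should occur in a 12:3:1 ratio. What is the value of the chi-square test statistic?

Expected counts for N = 1322 under a 12:3:1 ratio (total parts = 16):
  white: 1322 × 12/16 = 991.5
  yellow: 1322 × 3/16 = 247.875
  green: 1322 × 1/16 = 82.625
χ² = Σ (O − E)² / E
  white: (991 − 991.5)² / 991.5 = 0.0003
  yellow: (247 − 247.875)² / 247.875 = 0.0031
  green: (84 − 82.625)² / 82.625 = 0.0229
χ² = 0.0003 + 0.0031 + 0.0229 = 0.0263 ≈ 0.026

0.026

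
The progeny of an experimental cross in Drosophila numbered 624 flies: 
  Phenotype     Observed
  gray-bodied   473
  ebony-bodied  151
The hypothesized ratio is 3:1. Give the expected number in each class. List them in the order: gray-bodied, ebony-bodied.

468, 156

Expected counts for N = 624 under a 3:1 ratio (total parts = 4):
  gray-bodied: 624 × 3/4 = 468
  ebony-bodied: 624 × 1/4 = 156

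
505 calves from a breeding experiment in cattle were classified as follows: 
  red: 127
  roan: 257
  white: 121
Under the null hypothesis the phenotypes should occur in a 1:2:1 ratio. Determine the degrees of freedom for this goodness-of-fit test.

2

A goodness-of-fit test with 3 phenotype classes has df = 3 − 1 = 2.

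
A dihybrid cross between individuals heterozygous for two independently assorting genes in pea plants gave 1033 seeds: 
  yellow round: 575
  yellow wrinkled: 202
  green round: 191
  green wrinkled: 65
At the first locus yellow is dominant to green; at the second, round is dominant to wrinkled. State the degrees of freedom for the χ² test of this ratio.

A dihybrid F₂ with independent assortment and complete dominance at both loci gives a 9:3:3:1 phenotypic ratio.
A goodness-of-fit test with 4 phenotype classes has df = 4 − 1 = 3.

3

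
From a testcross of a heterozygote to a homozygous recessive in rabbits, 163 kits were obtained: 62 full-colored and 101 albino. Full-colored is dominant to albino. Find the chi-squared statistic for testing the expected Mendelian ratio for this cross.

A testcross of a heterozygote (Aa × aa) gives a 1:1 phenotypic ratio.
Under the 1:1 hypothesis (Σ ratio = 2, N = 163):
  full-colored: 163 × 1/2 = 81.5
  albino: 163 × 1/2 = 81.5
χ² = Σ (O − E)² / E
  full-colored: (62 − 81.5)² / 81.5 = 4.6656
  albino: (101 − 81.5)² / 81.5 = 4.6656
χ² = 4.6656 + 4.6656 = 9.3312 ≈ 9.331

9.331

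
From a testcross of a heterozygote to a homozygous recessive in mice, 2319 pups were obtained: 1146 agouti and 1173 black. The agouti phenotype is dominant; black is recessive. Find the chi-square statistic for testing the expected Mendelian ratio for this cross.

0.314

A testcross of a heterozygote (Aa × aa) gives a 1:1 phenotypic ratio.
Under the 1:1 hypothesis (Σ ratio = 2, N = 2319):
  agouti: 2319 × 1/2 = 1159.5
  black: 2319 × 1/2 = 1159.5
χ² = Σ (O − E)² / E
  agouti: (1146 − 1159.5)² / 1159.5 = 0.1572
  black: (1173 − 1159.5)² / 1159.5 = 0.1572
χ² = 0.1572 + 0.1572 = 0.3144 ≈ 0.314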